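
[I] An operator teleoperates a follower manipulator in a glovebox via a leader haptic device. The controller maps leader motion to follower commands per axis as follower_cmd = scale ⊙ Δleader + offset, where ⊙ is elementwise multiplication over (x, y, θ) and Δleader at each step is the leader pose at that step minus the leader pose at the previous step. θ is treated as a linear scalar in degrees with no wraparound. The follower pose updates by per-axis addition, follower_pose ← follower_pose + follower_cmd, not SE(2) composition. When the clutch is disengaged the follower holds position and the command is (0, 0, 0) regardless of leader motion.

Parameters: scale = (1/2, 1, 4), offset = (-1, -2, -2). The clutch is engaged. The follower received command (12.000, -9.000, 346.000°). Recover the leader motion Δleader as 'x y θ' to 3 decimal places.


axis x: (12.000 − -1) / (1/2) = 26.000
axis y: (-9.000 − -2) / (1) = -7.000
axis θ: (346.000 − -2) / (4) = 87.000

26.000 -7.000 87.000


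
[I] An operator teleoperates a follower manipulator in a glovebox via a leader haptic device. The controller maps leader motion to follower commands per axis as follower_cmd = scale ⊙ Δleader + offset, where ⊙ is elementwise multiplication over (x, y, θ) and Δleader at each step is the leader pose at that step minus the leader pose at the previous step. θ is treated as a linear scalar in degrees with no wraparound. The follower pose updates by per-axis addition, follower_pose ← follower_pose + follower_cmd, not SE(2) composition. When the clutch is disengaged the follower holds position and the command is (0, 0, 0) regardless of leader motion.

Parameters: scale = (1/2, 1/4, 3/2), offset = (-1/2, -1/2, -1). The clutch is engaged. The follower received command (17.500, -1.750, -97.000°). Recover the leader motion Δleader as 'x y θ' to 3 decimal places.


36.000 -5.000 -64.000

axis x: (17.500 − -1/2) / (1/2) = 36.000
axis y: (-1.750 − -1/2) / (1/4) = -5.000
axis θ: (-97.000 − -1) / (3/2) = -64.000


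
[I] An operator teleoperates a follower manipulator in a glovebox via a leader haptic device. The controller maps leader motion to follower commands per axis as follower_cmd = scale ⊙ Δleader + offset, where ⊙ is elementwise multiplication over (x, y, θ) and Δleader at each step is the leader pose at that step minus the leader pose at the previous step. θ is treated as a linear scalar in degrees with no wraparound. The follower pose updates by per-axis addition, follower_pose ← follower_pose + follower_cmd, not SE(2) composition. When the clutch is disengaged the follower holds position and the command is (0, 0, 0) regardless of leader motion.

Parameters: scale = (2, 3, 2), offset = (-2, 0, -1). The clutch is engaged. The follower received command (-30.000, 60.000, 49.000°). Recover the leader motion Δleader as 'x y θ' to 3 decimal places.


axis x: (-30.000 − -2) / (2) = -14.000
axis y: (60.000 − 0) / (3) = 20.000
axis θ: (49.000 − -1) / (2) = 25.000

-14.000 20.000 25.000


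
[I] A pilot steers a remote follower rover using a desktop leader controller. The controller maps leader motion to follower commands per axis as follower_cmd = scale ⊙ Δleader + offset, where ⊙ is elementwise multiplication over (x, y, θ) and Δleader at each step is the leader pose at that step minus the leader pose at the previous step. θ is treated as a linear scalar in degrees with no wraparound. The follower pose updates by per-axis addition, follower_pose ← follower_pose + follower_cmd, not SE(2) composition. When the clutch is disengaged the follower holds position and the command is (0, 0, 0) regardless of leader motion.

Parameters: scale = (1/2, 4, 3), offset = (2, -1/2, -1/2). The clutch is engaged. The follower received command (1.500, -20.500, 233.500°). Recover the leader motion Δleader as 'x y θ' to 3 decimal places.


axis x: (1.500 − 2) / (1/2) = -1.000
axis y: (-20.500 − -1/2) / (4) = -5.000
axis θ: (233.500 − -1/2) / (3) = 78.000

-1.000 -5.000 78.000


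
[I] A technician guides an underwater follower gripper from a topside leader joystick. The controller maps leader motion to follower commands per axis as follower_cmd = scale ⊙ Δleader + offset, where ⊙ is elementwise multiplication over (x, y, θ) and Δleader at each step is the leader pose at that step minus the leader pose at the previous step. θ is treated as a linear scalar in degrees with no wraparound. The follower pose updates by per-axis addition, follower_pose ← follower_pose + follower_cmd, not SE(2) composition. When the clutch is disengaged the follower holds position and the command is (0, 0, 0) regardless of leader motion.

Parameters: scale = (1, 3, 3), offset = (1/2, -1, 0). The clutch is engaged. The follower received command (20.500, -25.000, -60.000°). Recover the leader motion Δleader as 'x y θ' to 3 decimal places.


axis x: (20.500 − 1/2) / (1) = 20.000
axis y: (-25.000 − -1) / (3) = -8.000
axis θ: (-60.000 − 0) / (3) = -20.000

20.000 -8.000 -20.000


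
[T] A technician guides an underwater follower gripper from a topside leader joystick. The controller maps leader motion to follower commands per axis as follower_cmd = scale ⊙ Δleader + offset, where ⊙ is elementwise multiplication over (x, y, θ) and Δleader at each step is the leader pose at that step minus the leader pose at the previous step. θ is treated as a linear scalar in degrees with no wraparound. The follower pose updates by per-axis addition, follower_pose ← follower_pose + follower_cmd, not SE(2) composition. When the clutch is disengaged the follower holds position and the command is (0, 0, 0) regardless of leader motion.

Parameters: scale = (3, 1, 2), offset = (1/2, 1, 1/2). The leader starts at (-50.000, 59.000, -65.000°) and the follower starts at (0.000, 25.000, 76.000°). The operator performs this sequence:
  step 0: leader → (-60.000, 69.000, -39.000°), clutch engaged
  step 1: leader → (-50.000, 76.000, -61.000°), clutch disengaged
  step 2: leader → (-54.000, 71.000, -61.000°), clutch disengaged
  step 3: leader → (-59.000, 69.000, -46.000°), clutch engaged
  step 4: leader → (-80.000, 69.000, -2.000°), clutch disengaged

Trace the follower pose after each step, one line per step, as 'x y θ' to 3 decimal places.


step 0: Δleader=(-10.000, 10.000, 26.000°), engaged; cmd=(-29.500, 11.000, 52.500°) → follower=(-29.500, 36.000, 128.500°)
step 1: Δleader=(10.000, 7.000, -22.000°), disengaged; cmd=(0,0,0) → follower holds at (-29.500, 36.000, 128.500°)
step 2: Δleader=(-4.000, -5.000, 0.000°), disengaged; cmd=(0,0,0) → follower holds at (-29.500, 36.000, 128.500°)
step 3: Δleader=(-5.000, -2.000, 15.000°), engaged; cmd=(-14.500, -1.000, 30.500°) → follower=(-44.000, 35.000, 159.000°)
step 4: Δleader=(-21.000, 0.000, 44.000°), disengaged; cmd=(0,0,0) → follower holds at (-44.000, 35.000, 159.000°)

-29.500 36.000 128.500
-29.500 36.000 128.500
-29.500 36.000 128.500
-44.000 35.000 159.000
-44.000 35.000 159.000


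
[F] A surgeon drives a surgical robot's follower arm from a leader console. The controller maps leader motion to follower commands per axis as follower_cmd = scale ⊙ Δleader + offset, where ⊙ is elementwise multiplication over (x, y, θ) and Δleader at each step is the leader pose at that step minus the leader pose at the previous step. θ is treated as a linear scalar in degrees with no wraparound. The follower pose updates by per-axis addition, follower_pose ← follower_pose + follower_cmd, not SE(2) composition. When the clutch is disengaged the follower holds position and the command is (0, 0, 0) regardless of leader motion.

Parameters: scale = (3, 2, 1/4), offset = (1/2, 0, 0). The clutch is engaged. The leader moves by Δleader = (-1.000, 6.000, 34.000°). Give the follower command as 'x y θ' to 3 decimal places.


-2.500 12.000 8.500

axis x: 3·-1.000 + 1/2 = -2.500
axis y: 2·6.000 + 0 = 12.000
axis θ: 1/4·34.000 + 0 = 8.500


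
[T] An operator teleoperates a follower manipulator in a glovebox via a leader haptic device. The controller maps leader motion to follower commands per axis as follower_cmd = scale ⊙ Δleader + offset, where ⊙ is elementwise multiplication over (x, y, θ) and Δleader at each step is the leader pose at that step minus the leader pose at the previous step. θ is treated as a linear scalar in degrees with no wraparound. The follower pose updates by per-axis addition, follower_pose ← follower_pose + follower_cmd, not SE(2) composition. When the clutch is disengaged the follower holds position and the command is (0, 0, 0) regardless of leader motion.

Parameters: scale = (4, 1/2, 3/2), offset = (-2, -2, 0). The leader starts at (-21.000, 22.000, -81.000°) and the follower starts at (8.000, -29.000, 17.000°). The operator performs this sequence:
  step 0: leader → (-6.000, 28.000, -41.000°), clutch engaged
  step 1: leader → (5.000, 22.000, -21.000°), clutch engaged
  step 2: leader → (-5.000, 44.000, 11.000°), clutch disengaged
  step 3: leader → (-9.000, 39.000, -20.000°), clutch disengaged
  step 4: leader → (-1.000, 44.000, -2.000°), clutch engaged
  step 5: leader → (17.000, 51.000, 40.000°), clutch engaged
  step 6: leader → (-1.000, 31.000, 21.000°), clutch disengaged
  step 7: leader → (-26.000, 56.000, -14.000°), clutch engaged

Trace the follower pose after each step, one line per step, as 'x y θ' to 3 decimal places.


step 0: Δleader=(15.000, 6.000, 40.000°), engaged; cmd=(58.000, 1.000, 60.000°) → follower=(66.000, -28.000, 77.000°)
step 1: Δleader=(11.000, -6.000, 20.000°), engaged; cmd=(42.000, -5.000, 30.000°) → follower=(108.000, -33.000, 107.000°)
step 2: Δleader=(-10.000, 22.000, 32.000°), disengaged; cmd=(0,0,0) → follower holds at (108.000, -33.000, 107.000°)
step 3: Δleader=(-4.000, -5.000, -31.000°), disengaged; cmd=(0,0,0) → follower holds at (108.000, -33.000, 107.000°)
step 4: Δleader=(8.000, 5.000, 18.000°), engaged; cmd=(30.000, 0.500, 27.000°) → follower=(138.000, -32.500, 134.000°)
step 5: Δleader=(18.000, 7.000, 42.000°), engaged; cmd=(70.000, 1.500, 63.000°) → follower=(208.000, -31.000, 197.000°)
step 6: Δleader=(-18.000, -20.000, -19.000°), disengaged; cmd=(0,0,0) → follower holds at (208.000, -31.000, 197.000°)
step 7: Δleader=(-25.000, 25.000, -35.000°), engaged; cmd=(-102.000, 10.500, -52.500°) → follower=(106.000, -20.500, 144.500°)

66.000 -28.000 77.000
108.000 -33.000 107.000
108.000 -33.000 107.000
108.000 -33.000 107.000
138.000 -32.500 134.000
208.000 -31.000 197.000
208.000 -31.000 197.000
106.000 -20.500 144.500


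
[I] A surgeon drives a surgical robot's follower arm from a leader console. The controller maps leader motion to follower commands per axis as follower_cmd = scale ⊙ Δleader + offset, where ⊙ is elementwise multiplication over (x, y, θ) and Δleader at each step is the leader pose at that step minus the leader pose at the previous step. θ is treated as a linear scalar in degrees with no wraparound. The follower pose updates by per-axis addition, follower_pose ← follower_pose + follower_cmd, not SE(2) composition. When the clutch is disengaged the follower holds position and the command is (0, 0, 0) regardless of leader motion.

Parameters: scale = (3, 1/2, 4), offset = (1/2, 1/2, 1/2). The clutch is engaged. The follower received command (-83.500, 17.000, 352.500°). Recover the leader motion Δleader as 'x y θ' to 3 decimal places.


-28.000 33.000 88.000

axis x: (-83.500 − 1/2) / (3) = -28.000
axis y: (17.000 − 1/2) / (1/2) = 33.000
axis θ: (352.500 − 1/2) / (4) = 88.000


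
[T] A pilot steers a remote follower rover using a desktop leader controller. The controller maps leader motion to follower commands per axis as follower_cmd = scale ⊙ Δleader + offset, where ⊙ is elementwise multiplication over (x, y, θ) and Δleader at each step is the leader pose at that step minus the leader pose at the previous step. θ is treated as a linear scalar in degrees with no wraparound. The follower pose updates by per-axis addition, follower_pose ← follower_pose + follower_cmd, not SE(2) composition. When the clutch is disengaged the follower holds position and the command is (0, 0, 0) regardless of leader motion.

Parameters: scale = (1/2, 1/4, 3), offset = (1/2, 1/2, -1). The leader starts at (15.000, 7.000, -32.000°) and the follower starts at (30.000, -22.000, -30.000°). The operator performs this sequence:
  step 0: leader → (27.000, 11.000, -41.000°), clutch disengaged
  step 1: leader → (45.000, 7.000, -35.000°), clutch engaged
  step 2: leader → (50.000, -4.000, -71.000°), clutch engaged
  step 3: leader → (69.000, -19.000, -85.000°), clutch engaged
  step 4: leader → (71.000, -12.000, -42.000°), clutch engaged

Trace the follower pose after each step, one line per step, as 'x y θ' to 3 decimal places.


step 0: Δleader=(12.000, 4.000, -9.000°), disengaged; cmd=(0,0,0) → follower holds at (30.000, -22.000, -30.000°)
step 1: Δleader=(18.000, -4.000, 6.000°), engaged; cmd=(9.500, -0.500, 17.000°) → follower=(39.500, -22.500, -13.000°)
step 2: Δleader=(5.000, -11.000, -36.000°), engaged; cmd=(3.000, -2.250, -109.000°) → follower=(42.500, -24.750, -122.000°)
step 3: Δleader=(19.000, -15.000, -14.000°), engaged; cmd=(10.000, -3.250, -43.000°) → follower=(52.500, -28.000, -165.000°)
step 4: Δleader=(2.000, 7.000, 43.000°), engaged; cmd=(1.500, 2.250, 128.000°) → follower=(54.000, -25.750, -37.000°)

30.000 -22.000 -30.000
39.500 -22.500 -13.000
42.500 -24.750 -122.000
52.500 -28.000 -165.000
54.000 -25.750 -37.000


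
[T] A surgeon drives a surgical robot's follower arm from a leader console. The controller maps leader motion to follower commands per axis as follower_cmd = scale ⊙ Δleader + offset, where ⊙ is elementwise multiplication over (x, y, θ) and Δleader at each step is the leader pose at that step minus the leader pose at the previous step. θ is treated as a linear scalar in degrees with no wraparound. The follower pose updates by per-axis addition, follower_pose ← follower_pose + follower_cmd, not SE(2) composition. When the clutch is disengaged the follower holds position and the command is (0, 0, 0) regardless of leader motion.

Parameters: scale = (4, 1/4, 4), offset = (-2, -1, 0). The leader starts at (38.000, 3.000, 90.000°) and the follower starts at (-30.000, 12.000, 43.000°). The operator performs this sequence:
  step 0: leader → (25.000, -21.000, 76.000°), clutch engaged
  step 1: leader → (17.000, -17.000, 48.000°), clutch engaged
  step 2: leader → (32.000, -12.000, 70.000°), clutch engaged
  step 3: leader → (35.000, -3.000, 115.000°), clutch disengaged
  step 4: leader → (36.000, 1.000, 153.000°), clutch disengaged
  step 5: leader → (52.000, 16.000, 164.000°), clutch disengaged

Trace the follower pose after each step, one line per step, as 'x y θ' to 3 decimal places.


-84.000 5.000 -13.000
-118.000 5.000 -125.000
-60.000 5.250 -37.000
-60.000 5.250 -37.000
-60.000 5.250 -37.000
-60.000 5.250 -37.000

step 0: Δleader=(-13.000, -24.000, -14.000°), engaged; cmd=(-54.000, -7.000, -56.000°) → follower=(-84.000, 5.000, -13.000°)
step 1: Δleader=(-8.000, 4.000, -28.000°), engaged; cmd=(-34.000, 0.000, -112.000°) → follower=(-118.000, 5.000, -125.000°)
step 2: Δleader=(15.000, 5.000, 22.000°), engaged; cmd=(58.000, 0.250, 88.000°) → follower=(-60.000, 5.250, -37.000°)
step 3: Δleader=(3.000, 9.000, 45.000°), disengaged; cmd=(0,0,0) → follower holds at (-60.000, 5.250, -37.000°)
step 4: Δleader=(1.000, 4.000, 38.000°), disengaged; cmd=(0,0,0) → follower holds at (-60.000, 5.250, -37.000°)
step 5: Δleader=(16.000, 15.000, 11.000°), disengaged; cmd=(0,0,0) → follower holds at (-60.000, 5.250, -37.000°)


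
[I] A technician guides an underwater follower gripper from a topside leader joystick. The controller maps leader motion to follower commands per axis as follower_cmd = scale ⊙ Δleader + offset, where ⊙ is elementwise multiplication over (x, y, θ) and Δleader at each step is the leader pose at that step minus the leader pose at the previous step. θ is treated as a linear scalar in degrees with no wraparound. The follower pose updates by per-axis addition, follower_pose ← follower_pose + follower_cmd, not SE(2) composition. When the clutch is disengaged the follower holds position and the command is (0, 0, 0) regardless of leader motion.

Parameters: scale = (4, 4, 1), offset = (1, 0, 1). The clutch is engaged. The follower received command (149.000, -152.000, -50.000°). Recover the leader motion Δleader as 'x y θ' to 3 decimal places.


37.000 -38.000 -51.000

axis x: (149.000 − 1) / (4) = 37.000
axis y: (-152.000 − 0) / (4) = -38.000
axis θ: (-50.000 − 1) / (1) = -51.000


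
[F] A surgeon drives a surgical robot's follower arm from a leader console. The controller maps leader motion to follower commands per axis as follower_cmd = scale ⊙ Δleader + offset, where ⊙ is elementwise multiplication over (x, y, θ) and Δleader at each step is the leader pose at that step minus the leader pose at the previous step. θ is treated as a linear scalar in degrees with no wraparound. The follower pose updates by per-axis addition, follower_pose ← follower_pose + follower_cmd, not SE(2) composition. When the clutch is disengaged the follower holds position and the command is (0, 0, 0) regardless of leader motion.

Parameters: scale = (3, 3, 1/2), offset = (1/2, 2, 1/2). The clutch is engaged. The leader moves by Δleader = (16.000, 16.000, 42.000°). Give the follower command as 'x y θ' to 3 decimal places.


axis x: 3·16.000 + 1/2 = 48.500
axis y: 3·16.000 + 2 = 50.000
axis θ: 1/2·42.000 + 1/2 = 21.500

48.500 50.000 21.500


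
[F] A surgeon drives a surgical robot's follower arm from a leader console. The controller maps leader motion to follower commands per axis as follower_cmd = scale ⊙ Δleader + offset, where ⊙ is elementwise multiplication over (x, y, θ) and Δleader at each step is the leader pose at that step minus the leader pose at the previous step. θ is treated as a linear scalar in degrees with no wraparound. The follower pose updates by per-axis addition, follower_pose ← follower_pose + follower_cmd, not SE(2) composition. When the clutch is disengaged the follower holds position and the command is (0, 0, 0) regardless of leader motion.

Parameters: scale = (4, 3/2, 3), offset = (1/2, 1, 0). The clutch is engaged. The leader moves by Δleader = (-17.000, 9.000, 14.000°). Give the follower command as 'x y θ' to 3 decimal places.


axis x: 4·-17.000 + 1/2 = -67.500
axis y: 3/2·9.000 + 1 = 14.500
axis θ: 3·14.000 + 0 = 42.000

-67.500 14.500 42.000


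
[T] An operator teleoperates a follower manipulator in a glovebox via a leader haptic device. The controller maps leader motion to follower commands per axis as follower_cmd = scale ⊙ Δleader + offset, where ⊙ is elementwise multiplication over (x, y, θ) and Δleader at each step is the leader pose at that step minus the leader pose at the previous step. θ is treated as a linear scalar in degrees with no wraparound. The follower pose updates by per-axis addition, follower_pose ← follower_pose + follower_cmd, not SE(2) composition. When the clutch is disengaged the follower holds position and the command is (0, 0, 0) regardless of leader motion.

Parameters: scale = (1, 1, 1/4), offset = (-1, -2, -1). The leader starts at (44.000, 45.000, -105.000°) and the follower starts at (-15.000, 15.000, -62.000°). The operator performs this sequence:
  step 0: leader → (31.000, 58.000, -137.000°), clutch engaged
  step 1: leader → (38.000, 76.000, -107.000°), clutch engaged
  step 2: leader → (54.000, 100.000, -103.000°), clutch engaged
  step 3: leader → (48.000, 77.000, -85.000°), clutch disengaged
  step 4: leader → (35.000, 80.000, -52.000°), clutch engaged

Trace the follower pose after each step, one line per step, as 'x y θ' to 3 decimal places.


step 0: Δleader=(-13.000, 13.000, -32.000°), engaged; cmd=(-14.000, 11.000, -9.000°) → follower=(-29.000, 26.000, -71.000°)
step 1: Δleader=(7.000, 18.000, 30.000°), engaged; cmd=(6.000, 16.000, 6.500°) → follower=(-23.000, 42.000, -64.500°)
step 2: Δleader=(16.000, 24.000, 4.000°), engaged; cmd=(15.000, 22.000, 0.000°) → follower=(-8.000, 64.000, -64.500°)
step 3: Δleader=(-6.000, -23.000, 18.000°), disengaged; cmd=(0,0,0) → follower holds at (-8.000, 64.000, -64.500°)
step 4: Δleader=(-13.000, 3.000, 33.000°), engaged; cmd=(-14.000, 1.000, 7.250°) → follower=(-22.000, 65.000, -57.250°)

-29.000 26.000 -71.000
-23.000 42.000 -64.500
-8.000 64.000 -64.500
-8.000 64.000 -64.500
-22.000 65.000 -57.250


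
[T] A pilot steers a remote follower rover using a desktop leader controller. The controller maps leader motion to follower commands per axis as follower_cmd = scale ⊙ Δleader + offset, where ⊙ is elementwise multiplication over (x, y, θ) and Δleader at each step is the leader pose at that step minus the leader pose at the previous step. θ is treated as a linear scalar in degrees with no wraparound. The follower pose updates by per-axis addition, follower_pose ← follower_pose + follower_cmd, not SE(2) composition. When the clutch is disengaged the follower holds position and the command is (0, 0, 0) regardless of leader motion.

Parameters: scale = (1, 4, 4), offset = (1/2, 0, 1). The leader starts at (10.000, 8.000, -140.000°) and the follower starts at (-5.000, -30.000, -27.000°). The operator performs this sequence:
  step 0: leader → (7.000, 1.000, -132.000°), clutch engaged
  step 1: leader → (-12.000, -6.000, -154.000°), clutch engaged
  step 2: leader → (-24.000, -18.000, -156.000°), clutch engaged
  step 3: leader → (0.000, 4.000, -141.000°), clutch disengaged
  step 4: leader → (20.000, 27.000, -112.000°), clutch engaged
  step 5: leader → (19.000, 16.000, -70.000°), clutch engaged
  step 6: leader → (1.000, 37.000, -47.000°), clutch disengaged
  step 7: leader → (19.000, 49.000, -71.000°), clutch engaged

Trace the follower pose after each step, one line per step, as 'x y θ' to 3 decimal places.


step 0: Δleader=(-3.000, -7.000, 8.000°), engaged; cmd=(-2.500, -28.000, 33.000°) → follower=(-7.500, -58.000, 6.000°)
step 1: Δleader=(-19.000, -7.000, -22.000°), engaged; cmd=(-18.500, -28.000, -87.000°) → follower=(-26.000, -86.000, -81.000°)
step 2: Δleader=(-12.000, -12.000, -2.000°), engaged; cmd=(-11.500, -48.000, -7.000°) → follower=(-37.500, -134.000, -88.000°)
step 3: Δleader=(24.000, 22.000, 15.000°), disengaged; cmd=(0,0,0) → follower holds at (-37.500, -134.000, -88.000°)
step 4: Δleader=(20.000, 23.000, 29.000°), engaged; cmd=(20.500, 92.000, 117.000°) → follower=(-17.000, -42.000, 29.000°)
step 5: Δleader=(-1.000, -11.000, 42.000°), engaged; cmd=(-0.500, -44.000, 169.000°) → follower=(-17.500, -86.000, 198.000°)
step 6: Δleader=(-18.000, 21.000, 23.000°), disengaged; cmd=(0,0,0) → follower holds at (-17.500, -86.000, 198.000°)
step 7: Δleader=(18.000, 12.000, -24.000°), engaged; cmd=(18.500, 48.000, -95.000°) → follower=(1.000, -38.000, 103.000°)

-7.500 -58.000 6.000
-26.000 -86.000 -81.000
-37.500 -134.000 -88.000
-37.500 -134.000 -88.000
-17.000 -42.000 29.000
-17.500 -86.000 198.000
-17.500 -86.000 198.000
1.000 -38.000 103.000


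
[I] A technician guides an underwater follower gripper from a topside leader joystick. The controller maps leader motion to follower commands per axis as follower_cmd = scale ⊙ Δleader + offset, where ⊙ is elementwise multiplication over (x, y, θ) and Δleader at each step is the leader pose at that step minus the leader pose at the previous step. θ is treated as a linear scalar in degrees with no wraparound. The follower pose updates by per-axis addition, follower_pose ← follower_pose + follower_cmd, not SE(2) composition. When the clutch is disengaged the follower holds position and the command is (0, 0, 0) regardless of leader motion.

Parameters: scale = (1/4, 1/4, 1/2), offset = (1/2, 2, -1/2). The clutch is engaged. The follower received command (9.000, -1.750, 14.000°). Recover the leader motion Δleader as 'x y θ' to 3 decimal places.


34.000 -15.000 29.000

axis x: (9.000 − 1/2) / (1/4) = 34.000
axis y: (-1.750 − 2) / (1/4) = -15.000
axis θ: (14.000 − -1/2) / (1/2) = 29.000


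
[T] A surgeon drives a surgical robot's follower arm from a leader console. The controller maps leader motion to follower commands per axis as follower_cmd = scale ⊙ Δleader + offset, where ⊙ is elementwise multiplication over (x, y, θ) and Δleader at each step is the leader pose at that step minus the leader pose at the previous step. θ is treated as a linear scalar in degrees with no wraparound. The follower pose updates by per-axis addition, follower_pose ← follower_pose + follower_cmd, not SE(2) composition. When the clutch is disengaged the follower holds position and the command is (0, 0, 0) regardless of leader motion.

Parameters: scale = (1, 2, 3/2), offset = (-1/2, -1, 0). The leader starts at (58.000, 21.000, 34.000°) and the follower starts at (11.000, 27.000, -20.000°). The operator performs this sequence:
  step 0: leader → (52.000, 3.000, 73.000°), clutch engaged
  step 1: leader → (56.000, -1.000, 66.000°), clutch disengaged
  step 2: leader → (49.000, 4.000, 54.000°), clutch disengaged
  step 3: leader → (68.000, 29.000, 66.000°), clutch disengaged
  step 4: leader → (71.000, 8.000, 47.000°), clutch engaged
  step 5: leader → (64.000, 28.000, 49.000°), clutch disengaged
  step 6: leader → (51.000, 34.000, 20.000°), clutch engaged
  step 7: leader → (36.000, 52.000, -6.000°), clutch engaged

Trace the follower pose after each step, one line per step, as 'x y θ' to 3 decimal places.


4.500 -10.000 38.500
4.500 -10.000 38.500
4.500 -10.000 38.500
4.500 -10.000 38.500
7.000 -53.000 10.000
7.000 -53.000 10.000
-6.500 -42.000 -33.500
-22.000 -7.000 -72.500

step 0: Δleader=(-6.000, -18.000, 39.000°), engaged; cmd=(-6.500, -37.000, 58.500°) → follower=(4.500, -10.000, 38.500°)
step 1: Δleader=(4.000, -4.000, -7.000°), disengaged; cmd=(0,0,0) → follower holds at (4.500, -10.000, 38.500°)
step 2: Δleader=(-7.000, 5.000, -12.000°), disengaged; cmd=(0,0,0) → follower holds at (4.500, -10.000, 38.500°)
step 3: Δleader=(19.000, 25.000, 12.000°), disengaged; cmd=(0,0,0) → follower holds at (4.500, -10.000, 38.500°)
step 4: Δleader=(3.000, -21.000, -19.000°), engaged; cmd=(2.500, -43.000, -28.500°) → follower=(7.000, -53.000, 10.000°)
step 5: Δleader=(-7.000, 20.000, 2.000°), disengaged; cmd=(0,0,0) → follower holds at (7.000, -53.000, 10.000°)
step 6: Δleader=(-13.000, 6.000, -29.000°), engaged; cmd=(-13.500, 11.000, -43.500°) → follower=(-6.500, -42.000, -33.500°)
step 7: Δleader=(-15.000, 18.000, -26.000°), engaged; cmd=(-15.500, 35.000, -39.000°) → follower=(-22.000, -7.000, -72.500°)


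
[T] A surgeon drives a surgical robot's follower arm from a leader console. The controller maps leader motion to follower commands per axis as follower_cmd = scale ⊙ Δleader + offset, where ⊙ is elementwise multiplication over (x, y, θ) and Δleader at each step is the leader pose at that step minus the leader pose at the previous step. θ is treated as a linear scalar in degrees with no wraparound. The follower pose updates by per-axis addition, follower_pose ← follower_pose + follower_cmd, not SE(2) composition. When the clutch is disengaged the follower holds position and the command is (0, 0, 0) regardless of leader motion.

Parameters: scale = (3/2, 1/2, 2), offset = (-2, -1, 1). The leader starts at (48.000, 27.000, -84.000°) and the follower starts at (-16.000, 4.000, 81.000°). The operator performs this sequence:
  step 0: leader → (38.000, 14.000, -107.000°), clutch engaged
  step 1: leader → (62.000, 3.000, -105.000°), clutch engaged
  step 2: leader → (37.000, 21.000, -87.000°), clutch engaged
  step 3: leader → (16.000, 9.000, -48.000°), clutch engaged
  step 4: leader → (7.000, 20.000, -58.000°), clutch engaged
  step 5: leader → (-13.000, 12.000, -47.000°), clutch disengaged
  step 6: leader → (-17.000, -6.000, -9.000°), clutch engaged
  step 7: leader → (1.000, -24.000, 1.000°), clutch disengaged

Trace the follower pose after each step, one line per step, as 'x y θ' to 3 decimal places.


step 0: Δleader=(-10.000, -13.000, -23.000°), engaged; cmd=(-17.000, -7.500, -45.000°) → follower=(-33.000, -3.500, 36.000°)
step 1: Δleader=(24.000, -11.000, 2.000°), engaged; cmd=(34.000, -6.500, 5.000°) → follower=(1.000, -10.000, 41.000°)
step 2: Δleader=(-25.000, 18.000, 18.000°), engaged; cmd=(-39.500, 8.000, 37.000°) → follower=(-38.500, -2.000, 78.000°)
step 3: Δleader=(-21.000, -12.000, 39.000°), engaged; cmd=(-33.500, -7.000, 79.000°) → follower=(-72.000, -9.000, 157.000°)
step 4: Δleader=(-9.000, 11.000, -10.000°), engaged; cmd=(-15.500, 4.500, -19.000°) → follower=(-87.500, -4.500, 138.000°)
step 5: Δleader=(-20.000, -8.000, 11.000°), disengaged; cmd=(0,0,0) → follower holds at (-87.500, -4.500, 138.000°)
step 6: Δleader=(-4.000, -18.000, 38.000°), engaged; cmd=(-8.000, -10.000, 77.000°) → follower=(-95.500, -14.500, 215.000°)
step 7: Δleader=(18.000, -18.000, 10.000°), disengaged; cmd=(0,0,0) → follower holds at (-95.500, -14.500, 215.000°)

-33.000 -3.500 36.000
1.000 -10.000 41.000
-38.500 -2.000 78.000
-72.000 -9.000 157.000
-87.500 -4.500 138.000
-87.500 -4.500 138.000
-95.500 -14.500 215.000
-95.500 -14.500 215.000


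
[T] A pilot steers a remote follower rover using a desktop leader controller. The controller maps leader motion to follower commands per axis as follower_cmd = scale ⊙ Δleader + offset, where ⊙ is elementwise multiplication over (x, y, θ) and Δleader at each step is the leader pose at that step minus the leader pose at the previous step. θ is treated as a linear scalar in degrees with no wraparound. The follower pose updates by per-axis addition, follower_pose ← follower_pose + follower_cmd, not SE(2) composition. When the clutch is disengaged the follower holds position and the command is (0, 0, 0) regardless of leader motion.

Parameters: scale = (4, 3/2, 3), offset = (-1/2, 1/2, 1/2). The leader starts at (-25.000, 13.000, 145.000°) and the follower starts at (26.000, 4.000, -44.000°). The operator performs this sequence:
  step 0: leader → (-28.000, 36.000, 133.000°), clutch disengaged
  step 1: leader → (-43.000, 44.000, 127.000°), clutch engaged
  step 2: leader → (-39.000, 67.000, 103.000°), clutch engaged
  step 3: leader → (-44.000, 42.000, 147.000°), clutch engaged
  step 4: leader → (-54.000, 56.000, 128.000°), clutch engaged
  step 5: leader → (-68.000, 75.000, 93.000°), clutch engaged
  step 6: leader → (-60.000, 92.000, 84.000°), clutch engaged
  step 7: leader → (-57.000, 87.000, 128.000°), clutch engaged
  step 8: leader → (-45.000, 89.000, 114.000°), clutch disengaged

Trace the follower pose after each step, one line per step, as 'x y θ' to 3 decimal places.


step 0: Δleader=(-3.000, 23.000, -12.000°), disengaged; cmd=(0,0,0) → follower holds at (26.000, 4.000, -44.000°)
step 1: Δleader=(-15.000, 8.000, -6.000°), engaged; cmd=(-60.500, 12.500, -17.500°) → follower=(-34.500, 16.500, -61.500°)
step 2: Δleader=(4.000, 23.000, -24.000°), engaged; cmd=(15.500, 35.000, -71.500°) → follower=(-19.000, 51.500, -133.000°)
step 3: Δleader=(-5.000, -25.000, 44.000°), engaged; cmd=(-20.500, -37.000, 132.500°) → follower=(-39.500, 14.500, -0.500°)
step 4: Δleader=(-10.000, 14.000, -19.000°), engaged; cmd=(-40.500, 21.500, -56.500°) → follower=(-80.000, 36.000, -57.000°)
step 5: Δleader=(-14.000, 19.000, -35.000°), engaged; cmd=(-56.500, 29.000, -104.500°) → follower=(-136.500, 65.000, -161.500°)
step 6: Δleader=(8.000, 17.000, -9.000°), engaged; cmd=(31.500, 26.000, -26.500°) → follower=(-105.000, 91.000, -188.000°)
step 7: Δleader=(3.000, -5.000, 44.000°), engaged; cmd=(11.500, -7.000, 132.500°) → follower=(-93.500, 84.000, -55.500°)
step 8: Δleader=(12.000, 2.000, -14.000°), disengaged; cmd=(0,0,0) → follower holds at (-93.500, 84.000, -55.500°)

26.000 4.000 -44.000
-34.500 16.500 -61.500
-19.000 51.500 -133.000
-39.500 14.500 -0.500
-80.000 36.000 -57.000
-136.500 65.000 -161.500
-105.000 91.000 -188.000
-93.500 84.000 -55.500
-93.500 84.000 -55.500


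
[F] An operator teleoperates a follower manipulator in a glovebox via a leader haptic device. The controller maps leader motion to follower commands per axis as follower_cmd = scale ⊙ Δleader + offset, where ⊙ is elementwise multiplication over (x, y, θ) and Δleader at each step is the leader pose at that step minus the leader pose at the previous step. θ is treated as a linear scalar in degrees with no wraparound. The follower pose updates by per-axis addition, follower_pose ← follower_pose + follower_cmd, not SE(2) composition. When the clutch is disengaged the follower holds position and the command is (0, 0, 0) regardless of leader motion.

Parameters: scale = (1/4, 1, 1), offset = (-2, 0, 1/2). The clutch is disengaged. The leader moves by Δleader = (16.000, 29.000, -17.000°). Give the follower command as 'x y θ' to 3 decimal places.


clutch disengaged → follower holds; cmd = (0, 0, 0)

0.000 0.000 0.000


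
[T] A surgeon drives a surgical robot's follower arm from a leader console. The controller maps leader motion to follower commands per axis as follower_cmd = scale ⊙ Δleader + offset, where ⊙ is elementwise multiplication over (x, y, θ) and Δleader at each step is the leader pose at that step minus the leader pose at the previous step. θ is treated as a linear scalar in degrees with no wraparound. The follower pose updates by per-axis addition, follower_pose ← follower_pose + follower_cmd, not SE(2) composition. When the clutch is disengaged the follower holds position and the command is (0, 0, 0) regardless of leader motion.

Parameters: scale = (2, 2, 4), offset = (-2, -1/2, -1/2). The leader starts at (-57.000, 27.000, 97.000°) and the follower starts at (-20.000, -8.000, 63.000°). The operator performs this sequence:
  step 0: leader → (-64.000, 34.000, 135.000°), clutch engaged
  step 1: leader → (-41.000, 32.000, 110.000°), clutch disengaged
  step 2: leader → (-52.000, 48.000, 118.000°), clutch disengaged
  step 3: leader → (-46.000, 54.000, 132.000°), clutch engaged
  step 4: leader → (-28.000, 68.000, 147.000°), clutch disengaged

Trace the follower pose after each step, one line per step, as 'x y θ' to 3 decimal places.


step 0: Δleader=(-7.000, 7.000, 38.000°), engaged; cmd=(-16.000, 13.500, 151.500°) → follower=(-36.000, 5.500, 214.500°)
step 1: Δleader=(23.000, -2.000, -25.000°), disengaged; cmd=(0,0,0) → follower holds at (-36.000, 5.500, 214.500°)
step 2: Δleader=(-11.000, 16.000, 8.000°), disengaged; cmd=(0,0,0) → follower holds at (-36.000, 5.500, 214.500°)
step 3: Δleader=(6.000, 6.000, 14.000°), engaged; cmd=(10.000, 11.500, 55.500°) → follower=(-26.000, 17.000, 270.000°)
step 4: Δleader=(18.000, 14.000, 15.000°), disengaged; cmd=(0,0,0) → follower holds at (-26.000, 17.000, 270.000°)

-36.000 5.500 214.500
-36.000 5.500 214.500
-36.000 5.500 214.500
-26.000 17.000 270.000
-26.000 17.000 270.000


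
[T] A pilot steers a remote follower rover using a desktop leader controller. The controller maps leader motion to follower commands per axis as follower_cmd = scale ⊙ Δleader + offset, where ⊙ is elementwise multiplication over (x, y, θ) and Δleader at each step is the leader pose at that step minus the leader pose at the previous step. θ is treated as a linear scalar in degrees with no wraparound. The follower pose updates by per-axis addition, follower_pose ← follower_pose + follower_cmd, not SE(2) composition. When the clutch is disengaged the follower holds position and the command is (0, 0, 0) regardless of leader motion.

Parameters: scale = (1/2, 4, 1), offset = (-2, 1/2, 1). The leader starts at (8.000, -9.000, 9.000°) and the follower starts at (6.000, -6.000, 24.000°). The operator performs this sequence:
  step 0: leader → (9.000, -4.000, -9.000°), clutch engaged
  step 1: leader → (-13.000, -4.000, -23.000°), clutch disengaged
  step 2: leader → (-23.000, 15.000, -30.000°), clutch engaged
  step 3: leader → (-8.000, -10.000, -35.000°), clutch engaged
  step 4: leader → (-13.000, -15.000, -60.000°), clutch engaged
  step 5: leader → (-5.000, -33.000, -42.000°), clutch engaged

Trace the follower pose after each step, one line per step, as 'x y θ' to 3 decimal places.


4.500 14.500 7.000
4.500 14.500 7.000
-2.500 91.000 1.000
3.000 -8.500 -3.000
-1.500 -28.000 -27.000
0.500 -99.500 -8.000

step 0: Δleader=(1.000, 5.000, -18.000°), engaged; cmd=(-1.500, 20.500, -17.000°) → follower=(4.500, 14.500, 7.000°)
step 1: Δleader=(-22.000, 0.000, -14.000°), disengaged; cmd=(0,0,0) → follower holds at (4.500, 14.500, 7.000°)
step 2: Δleader=(-10.000, 19.000, -7.000°), engaged; cmd=(-7.000, 76.500, -6.000°) → follower=(-2.500, 91.000, 1.000°)
step 3: Δleader=(15.000, -25.000, -5.000°), engaged; cmd=(5.500, -99.500, -4.000°) → follower=(3.000, -8.500, -3.000°)
step 4: Δleader=(-5.000, -5.000, -25.000°), engaged; cmd=(-4.500, -19.500, -24.000°) → follower=(-1.500, -28.000, -27.000°)
step 5: Δleader=(8.000, -18.000, 18.000°), engaged; cmd=(2.000, -71.500, 19.000°) → follower=(0.500, -99.500, -8.000°)


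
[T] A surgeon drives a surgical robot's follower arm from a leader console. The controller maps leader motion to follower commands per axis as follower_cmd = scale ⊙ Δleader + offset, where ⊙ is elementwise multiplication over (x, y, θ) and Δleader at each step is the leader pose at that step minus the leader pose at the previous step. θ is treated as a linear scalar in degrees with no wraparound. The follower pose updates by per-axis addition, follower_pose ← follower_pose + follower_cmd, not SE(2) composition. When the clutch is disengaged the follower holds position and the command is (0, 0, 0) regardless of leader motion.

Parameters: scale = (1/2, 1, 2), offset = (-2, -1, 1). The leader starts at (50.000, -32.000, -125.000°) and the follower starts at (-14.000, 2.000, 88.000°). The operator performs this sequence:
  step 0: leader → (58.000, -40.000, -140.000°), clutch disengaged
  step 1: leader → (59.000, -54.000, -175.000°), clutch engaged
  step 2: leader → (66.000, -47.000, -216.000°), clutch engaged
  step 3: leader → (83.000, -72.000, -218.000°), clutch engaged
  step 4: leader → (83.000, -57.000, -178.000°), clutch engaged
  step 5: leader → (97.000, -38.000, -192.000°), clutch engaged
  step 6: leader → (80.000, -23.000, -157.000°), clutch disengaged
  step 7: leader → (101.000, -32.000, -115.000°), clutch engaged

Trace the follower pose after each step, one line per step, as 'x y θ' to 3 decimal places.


step 0: Δleader=(8.000, -8.000, -15.000°), disengaged; cmd=(0,0,0) → follower holds at (-14.000, 2.000, 88.000°)
step 1: Δleader=(1.000, -14.000, -35.000°), engaged; cmd=(-1.500, -15.000, -69.000°) → follower=(-15.500, -13.000, 19.000°)
step 2: Δleader=(7.000, 7.000, -41.000°), engaged; cmd=(1.500, 6.000, -81.000°) → follower=(-14.000, -7.000, -62.000°)
step 3: Δleader=(17.000, -25.000, -2.000°), engaged; cmd=(6.500, -26.000, -3.000°) → follower=(-7.500, -33.000, -65.000°)
step 4: Δleader=(0.000, 15.000, 40.000°), engaged; cmd=(-2.000, 14.000, 81.000°) → follower=(-9.500, -19.000, 16.000°)
step 5: Δleader=(14.000, 19.000, -14.000°), engaged; cmd=(5.000, 18.000, -27.000°) → follower=(-4.500, -1.000, -11.000°)
step 6: Δleader=(-17.000, 15.000, 35.000°), disengaged; cmd=(0,0,0) → follower holds at (-4.500, -1.000, -11.000°)
step 7: Δleader=(21.000, -9.000, 42.000°), engaged; cmd=(8.500, -10.000, 85.000°) → follower=(4.000, -11.000, 74.000°)

-14.000 2.000 88.000
-15.500 -13.000 19.000
-14.000 -7.000 -62.000
-7.500 -33.000 -65.000
-9.500 -19.000 16.000
-4.500 -1.000 -11.000
-4.500 -1.000 -11.000
4.000 -11.000 74.000
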